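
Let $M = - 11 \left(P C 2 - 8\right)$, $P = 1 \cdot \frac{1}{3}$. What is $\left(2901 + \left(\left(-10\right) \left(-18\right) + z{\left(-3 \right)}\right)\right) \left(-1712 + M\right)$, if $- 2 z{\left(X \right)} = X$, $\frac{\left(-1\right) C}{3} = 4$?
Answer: $-4734720$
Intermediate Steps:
$P = \frac{1}{3}$ ($P = 1 \cdot \frac{1}{3} = \frac{1}{3} \approx 0.33333$)
$C = -12$ ($C = \left(-3\right) 4 = -12$)
$z{\left(X \right)} = - \frac{X}{2}$
$M = 176$ ($M = - 11 \left(\frac{1}{3} \left(-12\right) 2 - 8\right) = - 11 \left(\left(-4\right) 2 - 8\right) = - 11 \left(-8 - 8\right) = \left(-11\right) \left(-16\right) = 176$)
$\left(2901 + \left(\left(-10\right) \left(-18\right) + z{\left(-3 \right)}\right)\right) \left(-1712 + M\right) = \left(2901 - - \frac{363}{2}\right) \left(-1712 + 176\right) = \left(2901 + \left(180 + \frac{3}{2}\right)\right) \left(-1536\right) = \left(2901 + \frac{363}{2}\right) \left(-1536\right) = \frac{6165}{2} \left(-1536\right) = -4734720$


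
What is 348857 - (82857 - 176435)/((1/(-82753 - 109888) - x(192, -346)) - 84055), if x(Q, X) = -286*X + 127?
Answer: 12307617672324865/35279887459 ≈ 3.4886e+5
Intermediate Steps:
x(Q, X) = 127 - 286*X
348857 - (82857 - 176435)/((1/(-82753 - 109888) - x(192, -346)) - 84055) = 348857 - (82857 - 176435)/((1/(-82753 - 109888) - (127 - 286*(-346))) - 84055) = 348857 - (-93578)/((1/(-192641) - (127 + 98956)) - 84055) = 348857 - (-93578)/((-1/192641 - 1*99083) - 84055) = 348857 - (-93578)/((-1/192641 - 99083) - 84055) = 348857 - (-93578)/(-19087448204/192641 - 84055) = 348857 - (-93578)/(-35279887459/192641) = 348857 - (-93578)*(-192641)/35279887459 = 348857 - 1*18026959498/35279887459 = 348857 - 18026959498/35279887459 = 12307617672324865/35279887459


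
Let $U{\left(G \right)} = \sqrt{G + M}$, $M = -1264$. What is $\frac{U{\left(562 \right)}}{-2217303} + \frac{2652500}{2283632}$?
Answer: $\frac{663125}{570908} - \frac{i \sqrt{78}}{739101} \approx 1.1615 - 1.1949 \cdot 10^{-5} i$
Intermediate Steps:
$U{\left(G \right)} = \sqrt{-1264 + G}$ ($U{\left(G \right)} = \sqrt{G - 1264} = \sqrt{-1264 + G}$)
$\frac{U{\left(562 \right)}}{-2217303} + \frac{2652500}{2283632} = \frac{\sqrt{-1264 + 562}}{-2217303} + \frac{2652500}{2283632} = \sqrt{-702} \left(- \frac{1}{2217303}\right) + 2652500 \cdot \frac{1}{2283632} = 3 i \sqrt{78} \left(- \frac{1}{2217303}\right) + \frac{663125}{570908} = - \frac{i \sqrt{78}}{739101} + \frac{663125}{570908} = \frac{663125}{570908} - \frac{i \sqrt{78}}{739101}$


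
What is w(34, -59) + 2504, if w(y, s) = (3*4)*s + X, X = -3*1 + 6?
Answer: 1799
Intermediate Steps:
X = 3 (X = -3 + 6 = 3)
w(y, s) = 3 + 12*s (w(y, s) = (3*4)*s + 3 = 12*s + 3 = 3 + 12*s)
w(34, -59) + 2504 = (3 + 12*(-59)) + 2504 = (3 - 708) + 2504 = -705 + 2504 = 1799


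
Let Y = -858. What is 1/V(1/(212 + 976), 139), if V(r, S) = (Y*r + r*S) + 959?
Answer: 1188/1138573 ≈ 0.0010434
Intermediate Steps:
V(r, S) = 959 - 858*r + S*r (V(r, S) = (-858*r + r*S) + 959 = (-858*r + S*r) + 959 = 959 - 858*r + S*r)
1/V(1/(212 + 976), 139) = 1/(959 - 858/(212 + 976) + 139/(212 + 976)) = 1/(959 - 858/1188 + 139/1188) = 1/(959 - 858*1/1188 + 139*(1/1188)) = 1/(959 - 13/18 + 139/1188) = 1/(1138573/1188) = 1188/1138573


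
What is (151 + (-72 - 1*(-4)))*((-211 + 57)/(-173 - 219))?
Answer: 913/28 ≈ 32.607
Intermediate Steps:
(151 + (-72 - 1*(-4)))*((-211 + 57)/(-173 - 219)) = (151 + (-72 + 4))*(-154/(-392)) = (151 - 68)*(-154*(-1/392)) = 83*(11/28) = 913/28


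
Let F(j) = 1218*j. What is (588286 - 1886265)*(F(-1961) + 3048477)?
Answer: -856638882441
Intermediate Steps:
(588286 - 1886265)*(F(-1961) + 3048477) = (588286 - 1886265)*(1218*(-1961) + 3048477) = -1297979*(-2388498 + 3048477) = -1297979*659979 = -856638882441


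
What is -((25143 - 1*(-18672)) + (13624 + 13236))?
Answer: -70675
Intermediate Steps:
-((25143 - 1*(-18672)) + (13624 + 13236)) = -((25143 + 18672) + 26860) = -(43815 + 26860) = -1*70675 = -70675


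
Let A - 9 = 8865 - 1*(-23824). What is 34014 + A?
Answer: 66712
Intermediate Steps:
A = 32698 (A = 9 + (8865 - 1*(-23824)) = 9 + (8865 + 23824) = 9 + 32689 = 32698)
34014 + A = 34014 + 32698 = 66712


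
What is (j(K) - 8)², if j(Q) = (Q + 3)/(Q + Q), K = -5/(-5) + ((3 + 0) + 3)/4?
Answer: 4761/100 ≈ 47.610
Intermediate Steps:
K = 5/2 (K = -5*(-⅕) + (3 + 3)*(¼) = 1 + 6*(¼) = 1 + 3/2 = 5/2 ≈ 2.5000)
j(Q) = (3 + Q)/(2*Q) (j(Q) = (3 + Q)/((2*Q)) = (3 + Q)*(1/(2*Q)) = (3 + Q)/(2*Q))
(j(K) - 8)² = ((3 + 5/2)/(2*(5/2)) - 8)² = ((½)*(⅖)*(11/2) - 8)² = (11/10 - 8)² = (-69/10)² = 4761/100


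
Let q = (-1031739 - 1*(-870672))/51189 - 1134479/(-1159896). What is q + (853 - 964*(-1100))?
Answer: 21003539364565177/19791305448 ≈ 1.0613e+6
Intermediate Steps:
q = -42916041167/19791305448 (q = (-1031739 + 870672)*(1/51189) - 1134479*(-1/1159896) = -161067*1/51189 + 1134479/1159896 = -53689/17063 + 1134479/1159896 = -42916041167/19791305448 ≈ -2.1684)
q + (853 - 964*(-1100)) = -42916041167/19791305448 + (853 - 964*(-1100)) = -42916041167/19791305448 + (853 + 1060400) = -42916041167/19791305448 + 1061253 = 21003539364565177/19791305448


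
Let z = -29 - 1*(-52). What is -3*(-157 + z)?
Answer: 402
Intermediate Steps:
z = 23 (z = -29 + 52 = 23)
-3*(-157 + z) = -3*(-157 + 23) = -3*(-134) = 402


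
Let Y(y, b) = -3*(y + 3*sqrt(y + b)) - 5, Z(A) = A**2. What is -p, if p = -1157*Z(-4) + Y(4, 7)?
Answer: 18529 + 9*sqrt(11) ≈ 18559.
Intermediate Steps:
Y(y, b) = -5 - 9*sqrt(b + y) - 3*y (Y(y, b) = -3*(y + 3*sqrt(b + y)) - 5 = (-9*sqrt(b + y) - 3*y) - 5 = -5 - 9*sqrt(b + y) - 3*y)
p = -18529 - 9*sqrt(11) (p = -1157*(-4)**2 + (-5 - 9*sqrt(7 + 4) - 3*4) = -1157*16 + (-5 - 9*sqrt(11) - 12) = -89*208 + (-17 - 9*sqrt(11)) = -18512 + (-17 - 9*sqrt(11)) = -18529 - 9*sqrt(11) ≈ -18559.)
-p = -(-18529 - 9*sqrt(11)) = 18529 + 9*sqrt(11)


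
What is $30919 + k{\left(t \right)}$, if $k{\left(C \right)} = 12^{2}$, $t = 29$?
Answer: $31063$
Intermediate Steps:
$k{\left(C \right)} = 144$
$30919 + k{\left(t \right)} = 30919 + 144 = 31063$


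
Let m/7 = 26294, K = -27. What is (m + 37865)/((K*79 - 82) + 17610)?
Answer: 221923/15395 ≈ 14.415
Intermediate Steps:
m = 184058 (m = 7*26294 = 184058)
(m + 37865)/((K*79 - 82) + 17610) = (184058 + 37865)/((-27*79 - 82) + 17610) = 221923/((-2133 - 82) + 17610) = 221923/(-2215 + 17610) = 221923/15395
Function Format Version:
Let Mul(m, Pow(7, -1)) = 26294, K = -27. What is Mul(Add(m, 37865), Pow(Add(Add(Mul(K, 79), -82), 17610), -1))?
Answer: Rational(221923, 15395) ≈ 14.415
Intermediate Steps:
m = 184058 (m = Mul(7, 26294) = 184058)
Mul(Add(m, 37865), Pow(Add(Add(Mul(K, 79), -82), 17610), -1)) = Mul(Add(184058, 37865), Pow(Add(Add(Mul(-27, 79), -82), 17610), -1)) = Mul(221923, Pow(Add(Add(-2133, -82), 17610), -1)) = Mul(221923, Pow(Add(-2215, 17610), -1)) = Mul(221923, Pow(15395, -1)) = Mul(221923, Rational(1, 15395)) = Rational(221923, 15395)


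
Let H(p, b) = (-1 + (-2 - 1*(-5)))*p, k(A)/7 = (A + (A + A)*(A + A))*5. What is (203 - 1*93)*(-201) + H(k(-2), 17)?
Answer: -21130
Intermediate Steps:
k(A) = 35*A + 140*A² (k(A) = 7*((A + (A + A)*(A + A))*5) = 7*((A + (2*A)*(2*A))*5) = 7*((A + 4*A²)*5) = 7*(5*A + 20*A²) = 35*A + 140*A²)
H(p, b) = 2*p (H(p, b) = (-1 + (-2 + 5))*p = (-1 + 3)*p = 2*p)
(203 - 1*93)*(-201) + H(k(-2), 17) = (203 - 1*93)*(-201) + 2*(35*(-2)*(1 + 4*(-2))) = (203 - 93)*(-201) + 2*(35*(-2)*(1 - 8)) = 110*(-201) + 2*(35*(-2)*(-7)) = -22110 + 2*490 = -22110 + 980 = -21130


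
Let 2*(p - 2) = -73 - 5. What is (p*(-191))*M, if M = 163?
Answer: 1151921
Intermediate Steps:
p = -37 (p = 2 + (-73 - 5)/2 = 2 + (1/2)*(-78) = 2 - 39 = -37)
(p*(-191))*M = -37*(-191)*163 = 7067*163 = 1151921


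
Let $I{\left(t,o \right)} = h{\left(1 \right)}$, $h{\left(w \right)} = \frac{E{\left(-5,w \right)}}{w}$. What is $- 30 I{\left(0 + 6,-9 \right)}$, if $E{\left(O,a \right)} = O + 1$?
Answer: $120$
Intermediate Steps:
$E{\left(O,a \right)} = 1 + O$
$h{\left(w \right)} = - \frac{4}{w}$ ($h{\left(w \right)} = \frac{1 - 5}{w} = - \frac{4}{w}$)
$I{\left(t,o \right)} = -4$ ($I{\left(t,o \right)} = - \frac{4}{1} = \left(-4\right) 1 = -4$)
$- 30 I{\left(0 + 6,-9 \right)} = \left(-30\right) \left(-4\right) = 120$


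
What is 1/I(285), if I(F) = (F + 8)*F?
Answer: 1/83505 ≈ 1.1975e-5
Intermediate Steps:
I(F) = F*(8 + F) (I(F) = (8 + F)*F = F*(8 + F))
1/I(285) = 1/(285*(8 + 285)) = 1/(285*293) = 1/83505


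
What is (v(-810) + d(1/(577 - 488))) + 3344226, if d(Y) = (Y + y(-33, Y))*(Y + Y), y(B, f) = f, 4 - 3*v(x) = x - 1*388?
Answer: 79478363492/23763 ≈ 3.3446e+6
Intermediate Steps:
v(x) = 392/3 - x/3 (v(x) = 4/3 - (x - 1*388)/3 = 4/3 - (x - 388)/3 = 4/3 - (-388 + x)/3 = 4/3 + (388/3 - x/3) = 392/3 - x/3)
d(Y) = 4*Y² (d(Y) = (Y + Y)*(Y + Y) = (2*Y)*(2*Y) = 4*Y²)
(v(-810) + d(1/(577 - 488))) + 3344226 = ((392/3 - ⅓*(-810)) + 4*(1/(577 - 488))²) + 3344226 = ((392/3 + 270) + 4*(1/89)²) + 3344226 = (1202/3 + 4*(1/89)²) + 3344226 = (1202/3 + 4*(1/7921)) + 3344226 = (1202/3 + 4/7921) + 3344226 = 9521054/23763 + 3344226 = 79478363492/23763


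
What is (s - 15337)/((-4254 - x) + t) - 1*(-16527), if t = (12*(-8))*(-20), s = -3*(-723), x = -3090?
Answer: 3120311/189 ≈ 16510.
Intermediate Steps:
s = 2169
t = 1920 (t = -96*(-20) = 1920)
(s - 15337)/((-4254 - x) + t) - 1*(-16527) = (2169 - 15337)/((-4254 - 1*(-3090)) + 1920) - 1*(-16527) = -13168/((-4254 + 3090) + 1920) + 16527 = -13168/(-1164 + 1920) + 16527 = -13168/756 + 16527 = -13168*1/756 + 16527 = -3292/189 + 16527 = 3120311/189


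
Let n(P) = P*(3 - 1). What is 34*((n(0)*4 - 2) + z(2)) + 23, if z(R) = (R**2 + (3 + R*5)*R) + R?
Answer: 1043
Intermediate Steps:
z(R) = R + R**2 + R*(3 + 5*R) (z(R) = (R**2 + (3 + 5*R)*R) + R = (R**2 + R*(3 + 5*R)) + R = R + R**2 + R*(3 + 5*R))
n(P) = 2*P (n(P) = P*2 = 2*P)
34*((n(0)*4 - 2) + z(2)) + 23 = 34*(((2*0)*4 - 2) + 2*2*(2 + 3*2)) + 23 = 34*((0*4 - 2) + 2*2*(2 + 6)) + 23 = 34*((0 - 2) + 2*2*8) + 23 = 34*(-2 + 32) + 23 = 34*30 + 23 = 1020 + 23 = 1043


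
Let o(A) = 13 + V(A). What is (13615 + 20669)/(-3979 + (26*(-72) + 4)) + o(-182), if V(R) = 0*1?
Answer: 13909/1949 ≈ 7.1365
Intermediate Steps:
V(R) = 0
o(A) = 13 (o(A) = 13 + 0 = 13)
(13615 + 20669)/(-3979 + (26*(-72) + 4)) + o(-182) = (13615 + 20669)/(-3979 + (26*(-72) + 4)) + 13 = 34284/(-3979 + (-1872 + 4)) + 13 = 34284/(-3979 - 1868) + 13 = 34284/(-5847) + 13 = 34284*(-1/5847) + 13 = -11428/1949 + 13 = 13909/1949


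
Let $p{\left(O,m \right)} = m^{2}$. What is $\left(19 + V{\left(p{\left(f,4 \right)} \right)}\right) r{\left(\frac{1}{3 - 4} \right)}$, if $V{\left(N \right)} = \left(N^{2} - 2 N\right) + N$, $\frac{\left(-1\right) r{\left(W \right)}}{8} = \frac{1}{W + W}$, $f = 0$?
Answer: $1036$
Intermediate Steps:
$r{\left(W \right)} = - \frac{4}{W}$ ($r{\left(W \right)} = - \frac{8}{W + W} = - \frac{8}{2 W} = - 8 \frac{1}{2 W} = - \frac{4}{W}$)
$V{\left(N \right)} = N^{2} - N$
$\left(19 + V{\left(p{\left(f,4 \right)} \right)}\right) r{\left(\frac{1}{3 - 4} \right)} = \left(19 + 4^{2} \left(-1 + 4^{2}\right)\right) \left(- \frac{4}{\frac{1}{3 - 4}}\right) = \left(19 + 16 \left(-1 + 16\right)\right) \left(- \frac{4}{\frac{1}{-1}}\right) = \left(19 + 16 \cdot 15\right) \left(- \frac{4}{-1}\right) = \left(19 + 240\right) \left(\left(-4\right) \left(-1\right)\right) = 259 \cdot 4 = 1036$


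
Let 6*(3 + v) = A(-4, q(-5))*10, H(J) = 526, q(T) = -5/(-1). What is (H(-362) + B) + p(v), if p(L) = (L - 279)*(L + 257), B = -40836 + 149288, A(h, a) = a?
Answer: 334675/9 ≈ 37186.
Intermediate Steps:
q(T) = 5 (q(T) = -5*(-1) = 5)
B = 108452
v = 16/3 (v = -3 + (5*10)/6 = -3 + (⅙)*50 = -3 + 25/3 = 16/3 ≈ 5.3333)
p(L) = (-279 + L)*(257 + L)
(H(-362) + B) + p(v) = (526 + 108452) + (-71703 + (16/3)² - 22*16/3) = 108978 + (-71703 + 256/9 - 352/3) = 108978 - 646127/9 = 334675/9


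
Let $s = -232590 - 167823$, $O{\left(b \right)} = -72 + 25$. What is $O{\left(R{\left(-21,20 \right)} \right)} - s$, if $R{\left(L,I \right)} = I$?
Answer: $400366$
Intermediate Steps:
$O{\left(b \right)} = -47$
$s = -400413$ ($s = -232590 - 167823 = -400413$)
$O{\left(R{\left(-21,20 \right)} \right)} - s = -47 - -400413 = -47 + 400413 = 400366$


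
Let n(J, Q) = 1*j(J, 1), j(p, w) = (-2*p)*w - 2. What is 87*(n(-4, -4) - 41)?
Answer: -3045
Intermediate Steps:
j(p, w) = -2 - 2*p*w (j(p, w) = -2*p*w - 2 = -2 - 2*p*w)
n(J, Q) = -2 - 2*J (n(J, Q) = 1*(-2 - 2*J*1) = 1*(-2 - 2*J) = -2 - 2*J)
87*(n(-4, -4) - 41) = 87*((-2 - 2*(-4)) - 41) = 87*((-2 + 8) - 41) = 87*(6 - 41) = 87*(-35) = -3045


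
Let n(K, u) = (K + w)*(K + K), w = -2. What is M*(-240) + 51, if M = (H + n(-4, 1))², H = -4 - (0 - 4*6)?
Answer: -1109709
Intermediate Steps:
n(K, u) = 2*K*(-2 + K) (n(K, u) = (K - 2)*(K + K) = (-2 + K)*(2*K) = 2*K*(-2 + K))
H = 20 (H = -4 - (0 - 24) = -4 - 1*(-24) = -4 + 24 = 20)
M = 4624 (M = (20 + 2*(-4)*(-2 - 4))² = (20 + 2*(-4)*(-6))² = (20 + 48)² = 68² = 4624)
M*(-240) + 51 = 4624*(-240) + 51 = -1109760 + 51 = -1109709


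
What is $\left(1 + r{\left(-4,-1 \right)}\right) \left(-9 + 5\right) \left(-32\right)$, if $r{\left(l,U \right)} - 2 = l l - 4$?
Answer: $1920$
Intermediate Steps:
$r{\left(l,U \right)} = -2 + l^{2}$ ($r{\left(l,U \right)} = 2 + \left(l l - 4\right) = 2 + \left(l^{2} - 4\right) = 2 + \left(-4 + l^{2}\right) = -2 + l^{2}$)
$\left(1 + r{\left(-4,-1 \right)}\right) \left(-9 + 5\right) \left(-32\right) = \left(1 - \left(2 - \left(-4\right)^{2}\right)\right) \left(-9 + 5\right) \left(-32\right) = \left(1 + \left(-2 + 16\right)\right) \left(-4\right) \left(-32\right) = \left(1 + 14\right) \left(-4\right) \left(-32\right) = 15 \left(-4\right) \left(-32\right) = \left(-60\right) \left(-32\right) = 1920$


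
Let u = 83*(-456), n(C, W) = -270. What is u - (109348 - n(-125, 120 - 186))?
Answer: -147466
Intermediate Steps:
u = -37848
u - (109348 - n(-125, 120 - 186)) = -37848 - (109348 - 1*(-270)) = -37848 - (109348 + 270) = -37848 - 1*109618 = -37848 - 109618 = -147466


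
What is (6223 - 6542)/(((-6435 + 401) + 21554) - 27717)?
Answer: 319/12197 ≈ 0.026154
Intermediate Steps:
(6223 - 6542)/(((-6435 + 401) + 21554) - 27717) = -319/((-6034 + 21554) - 27717) = -319/(15520 - 27717) = -319/(-12197) = -319*(-1/12197) = 319/12197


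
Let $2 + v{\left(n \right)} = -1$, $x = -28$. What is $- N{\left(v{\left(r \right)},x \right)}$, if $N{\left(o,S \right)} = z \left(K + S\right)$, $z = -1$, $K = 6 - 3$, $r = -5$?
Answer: $-25$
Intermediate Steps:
$K = 3$
$v{\left(n \right)} = -3$ ($v{\left(n \right)} = -2 - 1 = -3$)
$N{\left(o,S \right)} = -3 - S$ ($N{\left(o,S \right)} = - (3 + S) = -3 - S$)
$- N{\left(v{\left(r \right)},x \right)} = - (-3 - -28) = - (-3 + 28) = \left(-1\right) 25 = -25$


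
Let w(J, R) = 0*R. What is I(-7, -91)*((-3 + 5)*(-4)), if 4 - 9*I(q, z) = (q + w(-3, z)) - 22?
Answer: -88/3 ≈ -29.333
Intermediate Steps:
w(J, R) = 0
I(q, z) = 26/9 - q/9 (I(q, z) = 4/9 - ((q + 0) - 22)/9 = 4/9 - (q - 22)/9 = 4/9 - (-22 + q)/9 = 4/9 + (22/9 - q/9) = 26/9 - q/9)
I(-7, -91)*((-3 + 5)*(-4)) = (26/9 - 1/9*(-7))*((-3 + 5)*(-4)) = (26/9 + 7/9)*(2*(-4)) = (11/3)*(-8) = -88/3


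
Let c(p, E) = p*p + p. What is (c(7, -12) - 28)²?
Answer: 784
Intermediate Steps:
c(p, E) = p + p² (c(p, E) = p² + p = p + p²)
(c(7, -12) - 28)² = (7*(1 + 7) - 28)² = (7*8 - 28)² = (56 - 28)² = 28² = 784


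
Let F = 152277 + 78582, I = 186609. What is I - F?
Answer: -44250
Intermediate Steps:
F = 230859
I - F = 186609 - 1*230859 = 186609 - 230859 = -44250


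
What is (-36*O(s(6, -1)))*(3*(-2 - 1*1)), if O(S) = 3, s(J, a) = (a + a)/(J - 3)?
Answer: 972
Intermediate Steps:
s(J, a) = 2*a/(-3 + J) (s(J, a) = (2*a)/(-3 + J) = 2*a/(-3 + J))
(-36*O(s(6, -1)))*(3*(-2 - 1*1)) = (-36*3)*(3*(-2 - 1*1)) = -324*(-2 - 1) = -324*(-3) = -108*(-9) = 972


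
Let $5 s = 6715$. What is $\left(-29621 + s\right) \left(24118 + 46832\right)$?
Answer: $-2006324100$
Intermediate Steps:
$s = 1343$ ($s = \frac{1}{5} \cdot 6715 = 1343$)
$\left(-29621 + s\right) \left(24118 + 46832\right) = \left(-29621 + 1343\right) \left(24118 + 46832\right) = \left(-28278\right) 70950 = -2006324100$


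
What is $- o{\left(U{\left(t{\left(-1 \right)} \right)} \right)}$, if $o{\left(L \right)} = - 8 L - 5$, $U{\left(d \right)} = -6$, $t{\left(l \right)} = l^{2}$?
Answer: $-43$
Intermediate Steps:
$o{\left(L \right)} = -5 - 8 L$
$- o{\left(U{\left(t{\left(-1 \right)} \right)} \right)} = - (-5 - -48) = - (-5 + 48) = \left(-1\right) 43 = -43$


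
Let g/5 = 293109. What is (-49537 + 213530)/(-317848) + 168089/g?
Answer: -186912368713/465820547160 ≈ -0.40125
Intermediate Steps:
g = 1465545 (g = 5*293109 = 1465545)
(-49537 + 213530)/(-317848) + 168089/g = (-49537 + 213530)/(-317848) + 168089/1465545 = 163993*(-1/317848) + 168089*(1/1465545) = -163993/317848 + 168089/1465545 = -186912368713/465820547160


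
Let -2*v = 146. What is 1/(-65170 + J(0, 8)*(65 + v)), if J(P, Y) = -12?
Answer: -1/65074 ≈ -1.5367e-5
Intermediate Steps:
v = -73 (v = -1/2*146 = -73)
1/(-65170 + J(0, 8)*(65 + v)) = 1/(-65170 - 12*(65 - 73)) = 1/(-65170 - 12*(-8)) = 1/(-65170 + 96) = 1/(-65074) = -1/65074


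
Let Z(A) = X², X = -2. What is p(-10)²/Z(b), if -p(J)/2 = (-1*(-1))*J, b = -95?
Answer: 100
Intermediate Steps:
p(J) = -2*J (p(J) = -2*(-1*(-1))*J = -2*J)
Z(A) = 4 (Z(A) = (-2)² = 4)
p(-10)²/Z(b) = (-2*(-10))²/4 = 20²*(¼) = 400*(¼) = 100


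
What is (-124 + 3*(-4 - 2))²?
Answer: 20164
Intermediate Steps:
(-124 + 3*(-4 - 2))² = (-124 + 3*(-6))² = (-124 - 18)² = (-142)² = 20164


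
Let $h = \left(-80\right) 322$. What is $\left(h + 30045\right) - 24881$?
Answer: $-20596$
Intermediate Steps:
$h = -25760$
$\left(h + 30045\right) - 24881 = \left(-25760 + 30045\right) - 24881 = 4285 - 24881 = -20596$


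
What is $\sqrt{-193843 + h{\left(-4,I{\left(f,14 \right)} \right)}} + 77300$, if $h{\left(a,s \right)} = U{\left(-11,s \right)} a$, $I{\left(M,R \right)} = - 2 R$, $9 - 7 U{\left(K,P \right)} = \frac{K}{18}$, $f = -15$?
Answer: $77300 + \frac{i \sqrt{85487185}}{21} \approx 77300.0 + 440.28 i$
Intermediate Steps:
$U{\left(K,P \right)} = \frac{9}{7} - \frac{K}{126}$ ($U{\left(K,P \right)} = \frac{9}{7} - \frac{\frac{1}{18} K}{7} = \frac{9}{7} - \frac{K}{126}$)
$h{\left(a,s \right)} = \frac{173 a}{126}$ ($h{\left(a,s \right)} = \left(\frac{9}{7} - - \frac{11}{126}\right) a = \left(\frac{9}{7} + \frac{11}{126}\right) a = \frac{173 a}{126}$)
$\sqrt{-193843 + h{\left(-4,I{\left(f,14 \right)} \right)}} + 77300 = \sqrt{-193843 + \frac{173}{126} \left(-4\right)} + 77300 = \sqrt{-193843 - \frac{346}{63}} + 77300 = \sqrt{- \frac{12212455}{63}} + 77300 = \frac{i \sqrt{85487185}}{21} + 77300 = 77300 + \frac{i \sqrt{85487185}}{21}$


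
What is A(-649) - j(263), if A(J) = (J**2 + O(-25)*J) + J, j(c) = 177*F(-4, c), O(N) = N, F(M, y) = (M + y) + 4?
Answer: 390226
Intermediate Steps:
F(M, y) = 4 + M + y
j(c) = 177*c (j(c) = 177*(4 - 4 + c) = 177*c)
A(J) = J**2 - 24*J (A(J) = (J**2 - 25*J) + J = J**2 - 24*J)
A(-649) - j(263) = -649*(-24 - 649) - 177*263 = -649*(-673) - 1*46551 = 436777 - 46551 = 390226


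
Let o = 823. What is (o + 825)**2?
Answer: 2715904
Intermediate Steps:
(o + 825)**2 = (823 + 825)**2 = 1648**2 = 2715904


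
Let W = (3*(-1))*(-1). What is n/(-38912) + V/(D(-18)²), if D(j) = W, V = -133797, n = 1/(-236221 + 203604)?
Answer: -56604725405693/3807578112 ≈ -14866.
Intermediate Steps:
n = -1/32617 (n = 1/(-32617) = -1/32617 ≈ -3.0659e-5)
W = 3 (W = -3*(-1) = 3)
D(j) = 3
n/(-38912) + V/(D(-18)²) = -1/32617/(-38912) - 133797/(3²) = -1/32617*(-1/38912) - 133797/9 = 1/1269192704 - 133797*⅑ = 1/1269192704 - 44599/3 = -56604725405693/3807578112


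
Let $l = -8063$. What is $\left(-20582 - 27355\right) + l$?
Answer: $-56000$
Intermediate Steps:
$\left(-20582 - 27355\right) + l = \left(-20582 - 27355\right) - 8063 = -47937 - 8063 = -56000$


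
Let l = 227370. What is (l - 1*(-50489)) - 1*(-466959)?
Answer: 744818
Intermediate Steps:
(l - 1*(-50489)) - 1*(-466959) = (227370 - 1*(-50489)) - 1*(-466959) = (227370 + 50489) + 466959 = 277859 + 466959 = 744818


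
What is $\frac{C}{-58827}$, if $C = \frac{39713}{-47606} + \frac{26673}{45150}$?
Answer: $\frac{14534642}{3512316528175} \approx 4.1382 \cdot 10^{-6}$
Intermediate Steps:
$C = - \frac{43603926}{179117575}$ ($C = 39713 \left(- \frac{1}{47606}\right) + 26673 \cdot \frac{1}{45150} = - \frac{39713}{47606} + \frac{8891}{15050} = - \frac{43603926}{179117575} \approx -0.24344$)
$\frac{C}{-58827} = - \frac{43603926}{179117575 \left(-58827\right)} = \left(- \frac{43603926}{179117575}\right) \left(- \frac{1}{58827}\right) = \frac{14534642}{3512316528175}$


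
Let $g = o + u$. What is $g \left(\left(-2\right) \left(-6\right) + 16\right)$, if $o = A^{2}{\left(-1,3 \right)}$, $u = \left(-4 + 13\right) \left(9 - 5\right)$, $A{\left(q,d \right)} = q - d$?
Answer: $1456$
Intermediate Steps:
$u = 36$ ($u = 9 \cdot 4 = 36$)
$o = 16$ ($o = \left(-1 - 3\right)^{2} = \left(-4\right)^{2} = 16$)
$g = 52$ ($g = 16 + 36 = 52$)
$g \left(\left(-2\right) \left(-6\right) + 16\right) = 52 \left(\left(-2\right) \left(-6\right) + 16\right) = 52 \left(12 + 16\right) = 52 \cdot 28 = 1456$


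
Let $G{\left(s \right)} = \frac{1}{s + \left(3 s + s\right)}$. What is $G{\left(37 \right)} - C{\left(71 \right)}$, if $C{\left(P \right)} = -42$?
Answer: $\frac{7771}{185} \approx 42.005$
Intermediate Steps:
$G{\left(s \right)} = \frac{1}{5 s}$ ($G{\left(s \right)} = \frac{1}{s + 4 s} = \frac{1}{5 s}$)
$G{\left(37 \right)} - C{\left(71 \right)} = \frac{1}{5 \cdot 37} - -42 = \frac{1}{5} \cdot \frac{1}{37} + 42 = \frac{1}{185} + 42 = \frac{7771}{185}$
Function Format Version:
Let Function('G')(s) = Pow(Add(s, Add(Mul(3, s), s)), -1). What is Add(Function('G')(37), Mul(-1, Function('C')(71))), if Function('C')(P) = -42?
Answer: Rational(7771, 185) ≈ 42.005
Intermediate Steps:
Function('G')(s) = Mul(Rational(1, 5), Pow(s, -1)) (Function('G')(s) = Pow(Add(s, Mul(4, s)), -1) = Pow(Mul(5, s), -1) = Mul(Rational(1, 5), Pow(s, -1)))
Add(Function('G')(37), Mul(-1, Function('C')(71))) = Add(Mul(Rational(1, 5), Pow(37, -1)), Mul(-1, -42)) = Add(Mul(Rational(1, 5), Rational(1, 37)), 42) = Add(Rational(1, 185), 42) = Rational(7771, 185)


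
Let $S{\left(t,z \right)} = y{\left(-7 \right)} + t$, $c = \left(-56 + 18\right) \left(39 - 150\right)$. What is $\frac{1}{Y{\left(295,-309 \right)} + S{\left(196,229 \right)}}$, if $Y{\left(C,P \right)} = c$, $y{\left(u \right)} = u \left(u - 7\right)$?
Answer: $\frac{1}{4512} \approx 0.00022163$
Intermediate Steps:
$y{\left(u \right)} = u \left(-7 + u\right)$
$c = 4218$ ($c = \left(-38\right) \left(-111\right) = 4218$)
$Y{\left(C,P \right)} = 4218$
$S{\left(t,z \right)} = 98 + t$ ($S{\left(t,z \right)} = - 7 \left(-7 - 7\right) + t = \left(-7\right) \left(-14\right) + t = 98 + t$)
$\frac{1}{Y{\left(295,-309 \right)} + S{\left(196,229 \right)}} = \frac{1}{4218 + \left(98 + 196\right)} = \frac{1}{4218 + 294} = \frac{1}{4512}$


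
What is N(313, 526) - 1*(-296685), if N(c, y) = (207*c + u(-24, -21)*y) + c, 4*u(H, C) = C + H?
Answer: 711743/2 ≈ 3.5587e+5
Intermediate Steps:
u(H, C) = C/4 + H/4 (u(H, C) = (C + H)/4 = C/4 + H/4)
N(c, y) = 208*c - 45*y/4 (N(c, y) = (207*c + ((¼)*(-21) + (¼)*(-24))*y) + c = (207*c + (-21/4 - 6)*y) + c = (207*c - 45*y/4) + c = 208*c - 45*y/4)
N(313, 526) - 1*(-296685) = (208*313 - 45/4*526) - 1*(-296685) = (65104 - 11835/2) + 296685 = 118373/2 + 296685 = 711743/2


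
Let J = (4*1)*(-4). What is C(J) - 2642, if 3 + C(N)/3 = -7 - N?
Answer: -2624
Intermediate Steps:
J = -16 (J = 4*(-4) = -16)
C(N) = -30 - 3*N (C(N) = -9 + 3*(-7 - N) = -9 + (-21 - 3*N) = -30 - 3*N)
C(J) - 2642 = (-30 - 3*(-16)) - 2642 = (-30 + 48) - 2642 = 18 - 2642 = -2624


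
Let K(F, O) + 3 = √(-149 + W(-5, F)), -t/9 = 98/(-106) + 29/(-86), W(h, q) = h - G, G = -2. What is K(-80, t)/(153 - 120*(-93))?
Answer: -1/3771 + 2*I*√38/11313 ≈ -0.00026518 + 0.0010898*I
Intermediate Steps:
W(h, q) = 2 + h (W(h, q) = h - 1*(-2) = h + 2 = 2 + h)
t = 51759/4558 (t = -9*(98/(-106) + 29/(-86)) = -9*(98*(-1/106) + 29*(-1/86)) = -9*(-49/53 - 29/86) = -9*(-5751/4558) = 51759/4558 ≈ 11.356)
K(F, O) = -3 + 2*I*√38 (K(F, O) = -3 + √(-149 + (2 - 5)) = -3 + √(-149 - 3) = -3 + √(-152) = -3 + 2*I*√38)
K(-80, t)/(153 - 120*(-93)) = (-3 + 2*I*√38)/(153 - 120*(-93)) = (-3 + 2*I*√38)/(153 + 11160) = (-3 + 2*I*√38)/11313 = (-3 + 2*I*√38)*(1/11313) = -1/3771 + 2*I*√38/11313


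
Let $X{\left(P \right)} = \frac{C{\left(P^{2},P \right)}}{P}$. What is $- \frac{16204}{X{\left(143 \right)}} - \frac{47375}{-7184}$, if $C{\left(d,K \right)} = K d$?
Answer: $\frac{852361839}{146905616} \approx 5.8021$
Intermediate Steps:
$X{\left(P \right)} = P^{2}$ ($X{\left(P \right)} = \frac{P P^{2}}{P} = \frac{P^{3}}{P} = P^{2}$)
$- \frac{16204}{X{\left(143 \right)}} - \frac{47375}{-7184} = - \frac{16204}{143^{2}} - \frac{47375}{-7184} = - \frac{16204}{20449} - - \frac{47375}{7184} = \left(-16204\right) \frac{1}{20449} + \frac{47375}{7184} = - \frac{16204}{20449} + \frac{47375}{7184} = \frac{852361839}{146905616}$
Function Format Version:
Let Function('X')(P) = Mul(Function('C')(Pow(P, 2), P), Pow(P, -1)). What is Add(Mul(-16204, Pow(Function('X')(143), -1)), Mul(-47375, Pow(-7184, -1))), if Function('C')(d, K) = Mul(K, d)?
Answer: Rational(852361839, 146905616) ≈ 5.8021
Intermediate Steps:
Function('X')(P) = Pow(P, 2) (Function('X')(P) = Mul(Mul(P, Pow(P, 2)), Pow(P, -1)) = Mul(Pow(P, 3), Pow(P, -1)) = Pow(P, 2))
Add(Mul(-16204, Pow(Function('X')(143), -1)), Mul(-47375, Pow(-7184, -1))) = Add(Mul(-16204, Pow(Pow(143, 2), -1)), Mul(-47375, Pow(-7184, -1))) = Add(Mul(-16204, Pow(20449, -1)), Mul(-47375, Rational(-1, 7184))) = Add(Mul(-16204, Rational(1, 20449)), Rational(47375, 7184)) = Add(Rational(-16204, 20449), Rational(47375, 7184)) = Rational(852361839, 146905616)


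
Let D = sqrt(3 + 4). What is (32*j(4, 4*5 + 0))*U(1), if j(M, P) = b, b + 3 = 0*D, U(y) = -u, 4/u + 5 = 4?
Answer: -384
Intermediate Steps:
u = -4 (u = 4/(-5 + 4) = 4/(-1) = 4*(-1) = -4)
D = sqrt(7) ≈ 2.6458
U(y) = 4 (U(y) = -1*(-4) = 4)
b = -3 (b = -3 + 0*sqrt(7) = -3 + 0 = -3)
j(M, P) = -3
(32*j(4, 4*5 + 0))*U(1) = (32*(-3))*4 = -96*4 = -384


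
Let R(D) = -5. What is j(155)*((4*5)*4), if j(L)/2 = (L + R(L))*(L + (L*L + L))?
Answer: 584040000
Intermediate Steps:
j(L) = 2*(-5 + L)*(L² + 2*L) (j(L) = 2*((L - 5)*(L + (L*L + L))) = 2*((-5 + L)*(L + (L² + L))) = 2*((-5 + L)*(L + (L + L²))) = 2*((-5 + L)*(L² + 2*L)) = 2*(-5 + L)*(L² + 2*L))
j(155)*((4*5)*4) = (2*155*(-10 + 155² - 3*155))*((4*5)*4) = (2*155*(-10 + 24025 - 465))*(20*4) = (2*155*23550)*80 = 7300500*80 = 584040000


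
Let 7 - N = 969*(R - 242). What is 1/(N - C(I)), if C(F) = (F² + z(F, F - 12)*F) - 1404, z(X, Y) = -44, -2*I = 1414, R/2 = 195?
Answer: -1/672958 ≈ -1.4860e-6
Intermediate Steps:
R = 390 (R = 2*195 = 390)
I = -707 (I = -½*1414 = -707)
N = -143405 (N = 7 - 969*(390 - 242) = 7 - 969*148 = 7 - 1*143412 = 7 - 143412 = -143405)
C(F) = -1404 + F² - 44*F (C(F) = (F² - 44*F) - 1404 = -1404 + F² - 44*F)
1/(N - C(I)) = 1/(-143405 - (-1404 + (-707)² - 44*(-707))) = 1/(-143405 - (-1404 + 499849 + 31108)) = 1/(-143405 - 1*529553) = 1/(-143405 - 529553) = 1/(-672958) = -1/672958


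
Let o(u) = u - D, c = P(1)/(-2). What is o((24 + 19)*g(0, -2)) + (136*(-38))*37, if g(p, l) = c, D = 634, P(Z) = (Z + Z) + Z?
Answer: -383829/2 ≈ -1.9191e+5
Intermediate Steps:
P(Z) = 3*Z (P(Z) = 2*Z + Z = 3*Z)
c = -3/2 (c = (3*1)/(-2) = 3*(-½) = -3/2 ≈ -1.5000)
g(p, l) = -3/2
o(u) = -634 + u (o(u) = u - 1*634 = u - 634 = -634 + u)
o((24 + 19)*g(0, -2)) + (136*(-38))*37 = (-634 + (24 + 19)*(-3/2)) + (136*(-38))*37 = (-634 + 43*(-3/2)) - 5168*37 = (-634 - 129/2) - 191216 = -1397/2 - 191216 = -383829/2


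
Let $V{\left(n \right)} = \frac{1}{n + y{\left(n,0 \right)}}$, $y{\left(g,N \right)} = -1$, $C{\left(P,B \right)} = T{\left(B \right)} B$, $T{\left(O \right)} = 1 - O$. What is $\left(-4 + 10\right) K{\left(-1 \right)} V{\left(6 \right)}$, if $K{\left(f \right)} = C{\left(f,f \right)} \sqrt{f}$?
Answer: $- \frac{12 i}{5} \approx - 2.4 i$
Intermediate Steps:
$C{\left(P,B \right)} = B \left(1 - B\right)$ ($C{\left(P,B \right)} = \left(1 - B\right) B = B \left(1 - B\right)$)
$K{\left(f \right)} = f^{\frac{3}{2}} \left(1 - f\right)$ ($K{\left(f \right)} = f \left(1 - f\right) \sqrt{f} = f^{\frac{3}{2}} \left(1 - f\right)$)
$V{\left(n \right)} = \frac{1}{-1 + n}$ ($V{\left(n \right)} = \frac{1}{n - 1} = \frac{1}{-1 + n}$)
$\left(-4 + 10\right) K{\left(-1 \right)} V{\left(6 \right)} = \frac{\left(-4 + 10\right) \left(-1\right)^{\frac{3}{2}} \left(1 - -1\right)}{-1 + 6} = \frac{6 - i \left(1 + 1\right)}{5} = 6 - i 2 \cdot \frac{1}{5} = 6 \left(- 2 i\right) \frac{1}{5} = - 12 i \frac{1}{5} = - \frac{12 i}{5}$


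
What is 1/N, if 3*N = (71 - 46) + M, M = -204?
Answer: -3/179 ≈ -0.016760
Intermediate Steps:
N = -179/3 (N = ((71 - 46) - 204)/3 = (25 - 204)/3 = (⅓)*(-179) = -179/3 ≈ -59.667)
1/N = 1/(-179/3) = -3/179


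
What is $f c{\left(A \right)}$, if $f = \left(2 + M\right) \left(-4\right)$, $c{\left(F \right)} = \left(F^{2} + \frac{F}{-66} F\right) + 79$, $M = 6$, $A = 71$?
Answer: $- \frac{5326064}{33} \approx -1.614 \cdot 10^{5}$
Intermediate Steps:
$c{\left(F \right)} = 79 + \frac{65 F^{2}}{66}$ ($c{\left(F \right)} = \left(F^{2} + F \left(- \frac{1}{66}\right) F\right) + 79 = \left(F^{2} + - \frac{F}{66} F\right) + 79 = \left(F^{2} - \frac{F^{2}}{66}\right) + 79 = \frac{65 F^{2}}{66} + 79 = 79 + \frac{65 F^{2}}{66}$)
$f = -32$ ($f = \left(2 + 6\right) \left(-4\right) = 8 \left(-4\right) = -32$)
$f c{\left(A \right)} = - 32 \left(79 + \frac{65 \cdot 71^{2}}{66}\right) = - 32 \left(79 + \frac{65}{66} \cdot 5041\right) = - 32 \left(79 + \frac{327665}{66}\right) = \left(-32\right) \frac{332879}{66} = - \frac{5326064}{33}$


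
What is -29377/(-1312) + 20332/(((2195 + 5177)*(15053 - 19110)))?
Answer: 219646658331/9809890912 ≈ 22.390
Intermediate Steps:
-29377/(-1312) + 20332/(((2195 + 5177)*(15053 - 19110))) = -29377*(-1/1312) + 20332/((7372*(-4057))) = 29377/1312 + 20332/(-29908204) = 29377/1312 + 20332*(-1/29908204) = 29377/1312 - 5083/7477051 = 219646658331/9809890912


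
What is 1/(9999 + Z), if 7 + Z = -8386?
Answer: 1/1606 ≈ 0.00062266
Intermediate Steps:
Z = -8393 (Z = -7 - 8386 = -8393)
1/(9999 + Z) = 1/(9999 - 8393) = 1/1606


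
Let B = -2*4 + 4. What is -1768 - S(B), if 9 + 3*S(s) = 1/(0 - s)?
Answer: -21181/12 ≈ -1765.1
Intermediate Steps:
B = -4 (B = -8 + 4 = -4)
S(s) = -3 - 1/(3*s) (S(s) = -3 + 1/(3*(0 - s)) = -3 + 1/(3*((-s))) = -3 + (-1/s)/3 = -3 - 1/(3*s))
-1768 - S(B) = -1768 - (-3 - 1/3/(-4)) = -1768 - (-3 - 1/3*(-1/4)) = -1768 - (-3 + 1/12) = -1768 - 1*(-35/12) = -1768 + 35/12 = -21181/12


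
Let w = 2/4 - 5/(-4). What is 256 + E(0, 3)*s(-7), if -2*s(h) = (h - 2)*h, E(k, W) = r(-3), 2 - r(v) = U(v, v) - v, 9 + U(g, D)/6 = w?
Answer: -4331/4 ≈ -1082.8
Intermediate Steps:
w = 7/4 (w = 2*(¼) - 5*(-¼) = ½ + 5/4 = 7/4 ≈ 1.7500)
U(g, D) = -87/2 (U(g, D) = -54 + 6*(7/4) = -54 + 21/2 = -87/2)
r(v) = 91/2 + v (r(v) = 2 - (-87/2 - v) = 2 + (87/2 + v) = 91/2 + v)
E(k, W) = 85/2 (E(k, W) = 91/2 - 3 = 85/2)
s(h) = -h*(-2 + h)/2 (s(h) = -(h - 2)*h/2 = -(-2 + h)*h/2 = -h*(-2 + h)/2)
256 + E(0, 3)*s(-7) = 256 + 85*((½)*(-7)*(2 - 1*(-7)))/2 = 256 + 85*((½)*(-7)*(2 + 7))/2 = 256 + 85*((½)*(-7)*9)/2 = 256 + (85/2)*(-63/2) = 256 - 5355/4 = -4331/4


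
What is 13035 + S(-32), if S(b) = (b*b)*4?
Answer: 17131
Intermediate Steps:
S(b) = 4*b**2 (S(b) = b**2*4 = 4*b**2)
13035 + S(-32) = 13035 + 4*(-32)**2 = 13035 + 4*1024 = 13035 + 4096 = 17131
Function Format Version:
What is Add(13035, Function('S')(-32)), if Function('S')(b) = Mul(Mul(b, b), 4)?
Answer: 17131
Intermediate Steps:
Function('S')(b) = Mul(4, Pow(b, 2)) (Function('S')(b) = Mul(Pow(b, 2), 4) = Mul(4, Pow(b, 2)))
Add(13035, Function('S')(-32)) = Add(13035, Mul(4, Pow(-32, 2))) = Add(13035, Mul(4, 1024)) = Add(13035, 4096) = 17131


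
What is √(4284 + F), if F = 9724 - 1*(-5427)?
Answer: 13*√115 ≈ 139.41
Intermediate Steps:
F = 15151 (F = 9724 + 5427 = 15151)
√(4284 + F) = √(4284 + 15151) = √19435 = 13*√115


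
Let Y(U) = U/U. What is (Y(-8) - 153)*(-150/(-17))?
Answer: -22800/17 ≈ -1341.2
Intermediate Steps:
Y(U) = 1
(Y(-8) - 153)*(-150/(-17)) = (1 - 153)*(-150/(-17)) = -(-22800)*(-1)/17 = -152*150/17 = -22800/17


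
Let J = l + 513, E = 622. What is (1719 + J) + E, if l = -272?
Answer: 2582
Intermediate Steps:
J = 241 (J = -272 + 513 = 241)
(1719 + J) + E = (1719 + 241) + 622 = 1960 + 622 = 2582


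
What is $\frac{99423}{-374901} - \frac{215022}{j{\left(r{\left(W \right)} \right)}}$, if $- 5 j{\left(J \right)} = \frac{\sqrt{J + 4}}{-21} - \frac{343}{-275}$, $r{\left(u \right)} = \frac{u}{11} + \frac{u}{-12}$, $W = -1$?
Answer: $\frac{67064819814429854997}{77351496687361} + \frac{310438012500 \sqrt{17391}}{618975383} \approx 9.3315 \cdot 10^{5}$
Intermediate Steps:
$r{\left(u \right)} = \frac{u}{132}$ ($r{\left(u \right)} = u \frac{1}{11} + u \left(- \frac{1}{12}\right) = \frac{u}{11} - \frac{u}{12} = \frac{u}{132}$)
$j{\left(J \right)} = - \frac{343}{1375} + \frac{\sqrt{4 + J}}{105}$ ($j{\left(J \right)} = - \frac{\frac{\sqrt{J + 4}}{-21} - \frac{343}{-275}}{5} = - \frac{\sqrt{4 + J} \left(- \frac{1}{21}\right) - - \frac{343}{275}}{5} = - \frac{- \frac{\sqrt{4 + J}}{21} + \frac{343}{275}}{5} = - \frac{\frac{343}{275} - \frac{\sqrt{4 + J}}{21}}{5} = - \frac{343}{1375} + \frac{\sqrt{4 + J}}{105}$)
$\frac{99423}{-374901} - \frac{215022}{j{\left(r{\left(W \right)} \right)}} = \frac{99423}{-374901} - \frac{215022}{- \frac{343}{1375} + \frac{\sqrt{4 + \frac{1}{132} \left(-1\right)}}{105}} = 99423 \left(- \frac{1}{374901}\right) - \frac{215022}{- \frac{343}{1375} + \frac{\sqrt{4 - \frac{1}{132}}}{105}} = - \frac{33141}{124967} - \frac{215022}{- \frac{343}{1375} + \frac{\sqrt{\frac{527}{132}}}{105}} = - \frac{33141}{124967} - \frac{215022}{- \frac{343}{1375} + \frac{\frac{1}{66} \sqrt{17391}}{105}} = - \frac{33141}{124967} - \frac{215022}{- \frac{343}{1375} + \frac{\sqrt{17391}}{6930}}$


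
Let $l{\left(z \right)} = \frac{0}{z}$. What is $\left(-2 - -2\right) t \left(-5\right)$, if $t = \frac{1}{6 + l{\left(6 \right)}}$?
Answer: $0$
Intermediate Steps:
$l{\left(z \right)} = 0$
$t = \frac{1}{6}$ ($t = \frac{1}{6 + 0} = \frac{1}{6} \approx 0.16667$)
$\left(-2 - -2\right) t \left(-5\right) = \left(-2 - -2\right) \frac{1}{6} \left(-5\right) = \left(-2 + 2\right) \frac{1}{6} \left(-5\right) = 0 \cdot \frac{1}{6} \left(-5\right) = 0 \left(-5\right) = 0$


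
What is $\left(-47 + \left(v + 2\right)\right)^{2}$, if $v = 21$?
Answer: $576$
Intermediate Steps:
$\left(-47 + \left(v + 2\right)\right)^{2} = \left(-47 + \left(21 + 2\right)\right)^{2} = \left(-47 + 23\right)^{2} = \left(-24\right)^{2} = 576$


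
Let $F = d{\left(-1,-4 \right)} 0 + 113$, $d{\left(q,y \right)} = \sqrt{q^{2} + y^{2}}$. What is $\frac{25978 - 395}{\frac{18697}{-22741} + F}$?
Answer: $\frac{581783003}{2551036} \approx 228.06$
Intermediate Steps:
$F = 113$ ($F = \sqrt{\left(-1\right)^{2} + \left(-4\right)^{2}} \cdot 0 + 113 = \sqrt{1 + 16} \cdot 0 + 113 = \sqrt{17} \cdot 0 + 113 = 0 + 113 = 113$)
$\frac{25978 - 395}{\frac{18697}{-22741} + F} = \frac{25978 - 395}{\frac{18697}{-22741} + 113} = \frac{25978 - 395}{18697 \left(- \frac{1}{22741}\right) + 113} = \frac{25978 - 395}{- \frac{18697}{22741} + 113} = \frac{25583}{\frac{2551036}{22741}} = 25583 \cdot \frac{22741}{2551036} = \frac{581783003}{2551036}$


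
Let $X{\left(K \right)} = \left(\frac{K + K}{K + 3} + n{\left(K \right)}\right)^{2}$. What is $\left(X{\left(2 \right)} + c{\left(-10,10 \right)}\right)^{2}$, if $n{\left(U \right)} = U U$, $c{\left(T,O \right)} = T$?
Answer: $\frac{106276}{625} \approx 170.04$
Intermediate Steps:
$n{\left(U \right)} = U^{2}$
$X{\left(K \right)} = \left(K^{2} + \frac{2 K}{3 + K}\right)^{2}$ ($X{\left(K \right)} = \left(\frac{K + K}{K + 3} + K^{2}\right)^{2} = \left(\frac{2 K}{3 + K} + K^{2}\right)^{2} = \left(K^{2} + \frac{2 K}{3 + K}\right)^{2}$)
$\left(X{\left(2 \right)} + c{\left(-10,10 \right)}\right)^{2} = \left(\frac{2^{2} \left(2 + 2^{2} + 3 \cdot 2\right)^{2}}{\left(3 + 2\right)^{2}} - 10\right)^{2} = \left(\frac{4 \left(2 + 4 + 6\right)^{2}}{25} - 10\right)^{2} = \left(4 \cdot \frac{1}{25} \cdot 12^{2} - 10\right)^{2} = \left(4 \cdot \frac{1}{25} \cdot 144 - 10\right)^{2} = \left(\frac{576}{25} - 10\right)^{2} = \left(\frac{326}{25}\right)^{2} = \frac{106276}{625}$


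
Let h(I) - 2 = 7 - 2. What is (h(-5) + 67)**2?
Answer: 5476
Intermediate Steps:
h(I) = 7 (h(I) = 2 + (7 - 2) = 2 + 5 = 7)
(h(-5) + 67)**2 = (7 + 67)**2 = 74**2 = 5476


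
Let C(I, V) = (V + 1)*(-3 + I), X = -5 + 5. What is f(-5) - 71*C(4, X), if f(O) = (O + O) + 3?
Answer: -78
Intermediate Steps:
f(O) = 3 + 2*O (f(O) = 2*O + 3 = 3 + 2*O)
X = 0
C(I, V) = (1 + V)*(-3 + I)
f(-5) - 71*C(4, X) = (3 + 2*(-5)) - 71*(-3 + 4 - 3*0 + 4*0) = (3 - 10) - 71*(-3 + 4 + 0 + 0) = -7 - 71*1 = -7 - 71 = -78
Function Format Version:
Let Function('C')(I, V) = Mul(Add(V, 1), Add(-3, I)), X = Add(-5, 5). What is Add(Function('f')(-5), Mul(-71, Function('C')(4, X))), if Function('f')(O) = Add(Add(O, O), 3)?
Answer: -78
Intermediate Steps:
Function('f')(O) = Add(3, Mul(2, O)) (Function('f')(O) = Add(Mul(2, O), 3) = Add(3, Mul(2, O)))
X = 0
Function('C')(I, V) = Mul(Add(1, V), Add(-3, I))
Add(Function('f')(-5), Mul(-71, Function('C')(4, X))) = Add(Add(3, Mul(2, -5)), Mul(-71, Add(-3, 4, Mul(-3, 0), Mul(4, 0)))) = Add(Add(3, -10), Mul(-71, Add(-3, 4, 0, 0))) = Add(-7, Mul(-71, 1)) = Add(-7, -71) = -78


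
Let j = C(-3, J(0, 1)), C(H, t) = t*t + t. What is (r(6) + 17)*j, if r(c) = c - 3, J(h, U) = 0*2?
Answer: 0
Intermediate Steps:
J(h, U) = 0
r(c) = -3 + c
C(H, t) = t + t**2 (C(H, t) = t**2 + t = t + t**2)
j = 0 (j = 0*(1 + 0) = 0*1 = 0)
(r(6) + 17)*j = ((-3 + 6) + 17)*0 = (3 + 17)*0 = 20*0 = 0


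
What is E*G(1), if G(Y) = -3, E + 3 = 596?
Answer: -1779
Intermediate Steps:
E = 593 (E = -3 + 596 = 593)
E*G(1) = 593*(-3) = -1779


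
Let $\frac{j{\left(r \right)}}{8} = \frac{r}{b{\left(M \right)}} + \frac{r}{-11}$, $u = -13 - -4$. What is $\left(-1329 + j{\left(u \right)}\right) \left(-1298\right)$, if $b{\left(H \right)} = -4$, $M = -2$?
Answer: $1693182$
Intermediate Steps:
$u = -9$ ($u = -13 + 4 = -9$)
$j{\left(r \right)} = - \frac{30 r}{11}$ ($j{\left(r \right)} = 8 \left(\frac{r}{-4} + \frac{r}{-11}\right) = 8 \left(r \left(- \frac{1}{4}\right) + r \left(- \frac{1}{11}\right)\right) = 8 \left(- \frac{r}{4} - \frac{r}{11}\right) = 8 \left(- \frac{15 r}{44}\right) = - \frac{30 r}{11}$)
$\left(-1329 + j{\left(u \right)}\right) \left(-1298\right) = \left(-1329 - - \frac{270}{11}\right) \left(-1298\right) = \left(-1329 + \frac{270}{11}\right) \left(-1298\right) = \left(- \frac{14349}{11}\right) \left(-1298\right) = 1693182$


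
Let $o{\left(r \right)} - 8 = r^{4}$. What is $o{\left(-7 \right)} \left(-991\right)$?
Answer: $-2387319$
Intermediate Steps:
$o{\left(r \right)} = 8 + r^{4}$
$o{\left(-7 \right)} \left(-991\right) = \left(8 + \left(-7\right)^{4}\right) \left(-991\right) = \left(8 + 2401\right) \left(-991\right) = 2409 \left(-991\right) = -2387319$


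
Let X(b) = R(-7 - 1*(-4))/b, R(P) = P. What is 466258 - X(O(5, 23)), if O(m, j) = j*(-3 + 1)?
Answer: 21447865/46 ≈ 4.6626e+5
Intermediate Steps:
O(m, j) = -2*j (O(m, j) = j*(-2) = -2*j)
X(b) = -3/b (X(b) = (-7 - 1*(-4))/b = (-7 + 4)/b = -3/b)
466258 - X(O(5, 23)) = 466258 - (-3)/((-2*23)) = 466258 - (-3)/(-46) = 466258 - (-3)*(-1)/46 = 466258 - 1*3/46 = 466258 - 3/46 = 21447865/46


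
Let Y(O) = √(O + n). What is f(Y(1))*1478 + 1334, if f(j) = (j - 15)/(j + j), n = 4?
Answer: 2073 - 2217*√5 ≈ -2884.4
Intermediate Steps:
Y(O) = √(4 + O) (Y(O) = √(O + 4) = √(4 + O))
f(j) = (-15 + j)/(2*j) (f(j) = (-15 + j)/((2*j)) = (-15 + j)*(1/(2*j)) = (-15 + j)/(2*j))
f(Y(1))*1478 + 1334 = ((-15 + √(4 + 1))/(2*(√(4 + 1))))*1478 + 1334 = ((-15 + √5)/(2*(√5)))*1478 + 1334 = ((√5/5)*(-15 + √5)/2)*1478 + 1334 = (√5*(-15 + √5)/10)*1478 + 1334 = 739*√5*(-15 + √5)/5 + 1334 = 1334 + 739*√5*(-15 + √5)/5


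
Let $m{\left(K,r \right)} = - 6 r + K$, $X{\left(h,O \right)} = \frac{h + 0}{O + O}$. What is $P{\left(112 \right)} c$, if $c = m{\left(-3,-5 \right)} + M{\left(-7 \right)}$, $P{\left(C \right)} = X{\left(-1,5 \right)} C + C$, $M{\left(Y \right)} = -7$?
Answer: $2016$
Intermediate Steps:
$X{\left(h,O \right)} = \frac{h}{2 O}$
$m{\left(K,r \right)} = K - 6 r$
$P{\left(C \right)} = \frac{9 C}{10}$ ($P{\left(C \right)} = \frac{1}{2} \left(-1\right) \frac{1}{5} C + C = - \frac{C}{10} + C = \frac{9 C}{10}$)
$c = 20$ ($c = \left(-3 - -30\right) - 7 = \left(-3 + 30\right) - 7 = 27 - 7 = 20$)
$P{\left(112 \right)} c = \frac{9}{10} \cdot 112 \cdot 20 = \frac{504}{5} \cdot 20 = 2016$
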